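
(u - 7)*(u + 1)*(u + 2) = u^3 - 4*u^2 - 19*u - 14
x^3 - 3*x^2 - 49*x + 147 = (x - 7)*(x - 3)*(x + 7)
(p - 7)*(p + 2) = p^2 - 5*p - 14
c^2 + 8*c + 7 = (c + 1)*(c + 7)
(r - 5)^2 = r^2 - 10*r + 25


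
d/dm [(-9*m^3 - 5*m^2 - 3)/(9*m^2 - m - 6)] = (-81*m^4 + 18*m^3 + 167*m^2 + 114*m - 3)/(81*m^4 - 18*m^3 - 107*m^2 + 12*m + 36)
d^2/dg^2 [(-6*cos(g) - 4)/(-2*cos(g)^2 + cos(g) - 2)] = -4*(3*(cos(2*g) - 1)^2/2 - 87*cos(g)/4 - 21*cos(2*g) + 19*cos(3*g)/4 + 29)*cos(g)/(-cos(g) + cos(2*g) + 3)^3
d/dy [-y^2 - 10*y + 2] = -2*y - 10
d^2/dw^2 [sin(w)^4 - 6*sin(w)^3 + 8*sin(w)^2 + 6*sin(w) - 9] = -16*sin(w)^4 + 54*sin(w)^3 - 20*sin(w)^2 - 42*sin(w) + 16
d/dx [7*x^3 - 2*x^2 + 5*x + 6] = 21*x^2 - 4*x + 5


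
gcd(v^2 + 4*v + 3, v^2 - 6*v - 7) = v + 1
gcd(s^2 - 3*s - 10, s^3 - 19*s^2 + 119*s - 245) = s - 5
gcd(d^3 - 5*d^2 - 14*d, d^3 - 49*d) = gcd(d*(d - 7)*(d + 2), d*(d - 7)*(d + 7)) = d^2 - 7*d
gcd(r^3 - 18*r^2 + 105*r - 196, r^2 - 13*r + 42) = r - 7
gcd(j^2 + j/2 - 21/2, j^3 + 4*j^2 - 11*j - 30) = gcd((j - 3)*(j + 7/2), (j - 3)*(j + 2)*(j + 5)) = j - 3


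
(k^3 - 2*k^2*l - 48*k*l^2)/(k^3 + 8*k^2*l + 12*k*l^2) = (k - 8*l)/(k + 2*l)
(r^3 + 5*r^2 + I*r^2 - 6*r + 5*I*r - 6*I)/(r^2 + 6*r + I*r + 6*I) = r - 1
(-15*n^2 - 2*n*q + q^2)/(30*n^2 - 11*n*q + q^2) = (3*n + q)/(-6*n + q)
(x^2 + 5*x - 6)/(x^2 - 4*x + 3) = (x + 6)/(x - 3)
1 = 1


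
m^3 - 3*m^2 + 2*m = m*(m - 2)*(m - 1)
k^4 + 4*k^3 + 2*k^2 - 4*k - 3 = (k - 1)*(k + 1)^2*(k + 3)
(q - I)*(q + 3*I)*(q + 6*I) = q^3 + 8*I*q^2 - 9*q + 18*I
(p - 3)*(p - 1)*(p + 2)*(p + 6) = p^4 + 4*p^3 - 17*p^2 - 24*p + 36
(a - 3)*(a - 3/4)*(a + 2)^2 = a^4 + a^3/4 - 35*a^2/4 - 6*a + 9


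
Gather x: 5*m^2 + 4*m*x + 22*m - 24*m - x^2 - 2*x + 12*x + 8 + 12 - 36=5*m^2 - 2*m - x^2 + x*(4*m + 10) - 16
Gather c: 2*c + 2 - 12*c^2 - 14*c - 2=-12*c^2 - 12*c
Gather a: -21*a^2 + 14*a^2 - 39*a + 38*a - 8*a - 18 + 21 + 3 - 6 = -7*a^2 - 9*a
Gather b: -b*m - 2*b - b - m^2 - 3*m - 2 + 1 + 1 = b*(-m - 3) - m^2 - 3*m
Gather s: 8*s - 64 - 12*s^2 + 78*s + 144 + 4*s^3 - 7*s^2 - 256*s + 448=4*s^3 - 19*s^2 - 170*s + 528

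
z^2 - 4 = (z - 2)*(z + 2)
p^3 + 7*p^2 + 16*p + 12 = (p + 2)^2*(p + 3)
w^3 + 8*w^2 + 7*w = w*(w + 1)*(w + 7)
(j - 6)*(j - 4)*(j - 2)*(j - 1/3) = j^4 - 37*j^3/3 + 48*j^2 - 188*j/3 + 16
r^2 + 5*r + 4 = (r + 1)*(r + 4)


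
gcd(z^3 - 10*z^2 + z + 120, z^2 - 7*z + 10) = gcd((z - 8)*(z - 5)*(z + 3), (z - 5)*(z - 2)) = z - 5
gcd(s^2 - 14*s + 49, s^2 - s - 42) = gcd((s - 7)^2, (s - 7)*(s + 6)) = s - 7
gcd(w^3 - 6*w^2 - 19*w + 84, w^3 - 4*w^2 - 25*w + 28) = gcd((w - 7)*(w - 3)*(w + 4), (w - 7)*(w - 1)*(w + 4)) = w^2 - 3*w - 28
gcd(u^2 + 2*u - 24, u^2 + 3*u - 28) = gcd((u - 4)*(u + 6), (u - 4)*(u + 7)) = u - 4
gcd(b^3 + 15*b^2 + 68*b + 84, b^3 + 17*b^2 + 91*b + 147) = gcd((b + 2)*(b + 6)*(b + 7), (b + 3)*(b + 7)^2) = b + 7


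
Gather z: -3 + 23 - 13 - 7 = 0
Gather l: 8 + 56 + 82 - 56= 90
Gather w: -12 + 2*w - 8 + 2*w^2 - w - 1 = 2*w^2 + w - 21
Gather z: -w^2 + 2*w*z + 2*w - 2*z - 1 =-w^2 + 2*w + z*(2*w - 2) - 1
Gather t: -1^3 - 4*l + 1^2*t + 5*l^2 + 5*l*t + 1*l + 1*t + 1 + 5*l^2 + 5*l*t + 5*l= 10*l^2 + 2*l + t*(10*l + 2)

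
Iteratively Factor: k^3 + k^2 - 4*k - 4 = (k + 1)*(k^2 - 4) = (k + 1)*(k + 2)*(k - 2)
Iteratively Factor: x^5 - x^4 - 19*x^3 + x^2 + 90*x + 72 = (x + 2)*(x^4 - 3*x^3 - 13*x^2 + 27*x + 36) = (x + 2)*(x + 3)*(x^3 - 6*x^2 + 5*x + 12) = (x - 3)*(x + 2)*(x + 3)*(x^2 - 3*x - 4) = (x - 4)*(x - 3)*(x + 2)*(x + 3)*(x + 1)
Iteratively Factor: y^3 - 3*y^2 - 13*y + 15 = (y - 1)*(y^2 - 2*y - 15) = (y - 5)*(y - 1)*(y + 3)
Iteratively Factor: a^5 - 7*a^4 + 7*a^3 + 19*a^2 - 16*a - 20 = (a - 5)*(a^4 - 2*a^3 - 3*a^2 + 4*a + 4) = (a - 5)*(a - 2)*(a^3 - 3*a - 2) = (a - 5)*(a - 2)*(a + 1)*(a^2 - a - 2) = (a - 5)*(a - 2)^2*(a + 1)*(a + 1)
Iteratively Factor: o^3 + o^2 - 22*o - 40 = (o + 2)*(o^2 - o - 20) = (o + 2)*(o + 4)*(o - 5)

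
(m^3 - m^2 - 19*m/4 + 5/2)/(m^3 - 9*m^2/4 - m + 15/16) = 4*(m + 2)/(4*m + 3)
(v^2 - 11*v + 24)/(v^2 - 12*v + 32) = (v - 3)/(v - 4)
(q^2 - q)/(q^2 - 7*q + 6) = q/(q - 6)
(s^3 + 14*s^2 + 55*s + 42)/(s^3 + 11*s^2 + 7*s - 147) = (s^2 + 7*s + 6)/(s^2 + 4*s - 21)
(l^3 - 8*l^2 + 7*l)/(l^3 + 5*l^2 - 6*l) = (l - 7)/(l + 6)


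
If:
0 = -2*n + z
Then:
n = z/2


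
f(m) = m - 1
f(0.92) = -0.08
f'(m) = 1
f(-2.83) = -3.83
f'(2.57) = 1.00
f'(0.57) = 1.00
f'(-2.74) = 1.00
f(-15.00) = -16.00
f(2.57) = 1.57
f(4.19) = 3.19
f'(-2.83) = 1.00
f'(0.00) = 1.00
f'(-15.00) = 1.00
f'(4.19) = 1.00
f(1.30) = 0.30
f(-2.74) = -3.74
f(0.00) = -1.00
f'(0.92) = 1.00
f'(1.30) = 1.00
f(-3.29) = -4.29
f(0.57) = -0.43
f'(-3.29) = 1.00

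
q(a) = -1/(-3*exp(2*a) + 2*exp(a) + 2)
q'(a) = -(6*exp(2*a) - 2*exp(a))/(-3*exp(2*a) + 2*exp(a) + 2)^2 = (2 - 6*exp(a))*exp(a)/(-3*exp(2*a) + 2*exp(a) + 2)^2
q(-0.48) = -0.48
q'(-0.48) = -0.24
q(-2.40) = -0.46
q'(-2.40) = 0.03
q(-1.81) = -0.45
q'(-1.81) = 0.03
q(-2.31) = -0.46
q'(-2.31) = 0.03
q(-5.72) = -0.50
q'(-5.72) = 0.00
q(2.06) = 0.01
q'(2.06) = -0.01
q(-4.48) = -0.49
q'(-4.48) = 0.01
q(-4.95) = -0.50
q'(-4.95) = 0.00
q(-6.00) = -0.50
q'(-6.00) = 0.00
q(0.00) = -1.00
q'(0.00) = -4.00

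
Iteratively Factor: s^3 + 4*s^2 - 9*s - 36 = (s + 3)*(s^2 + s - 12) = (s - 3)*(s + 3)*(s + 4)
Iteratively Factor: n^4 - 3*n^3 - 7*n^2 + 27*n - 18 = (n - 3)*(n^3 - 7*n + 6) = (n - 3)*(n + 3)*(n^2 - 3*n + 2) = (n - 3)*(n - 1)*(n + 3)*(n - 2)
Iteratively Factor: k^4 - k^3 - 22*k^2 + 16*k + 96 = (k - 4)*(k^3 + 3*k^2 - 10*k - 24) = (k - 4)*(k + 2)*(k^2 + k - 12) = (k - 4)*(k - 3)*(k + 2)*(k + 4)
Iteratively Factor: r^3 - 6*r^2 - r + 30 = (r - 5)*(r^2 - r - 6) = (r - 5)*(r - 3)*(r + 2)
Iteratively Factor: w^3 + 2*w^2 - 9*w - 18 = (w + 2)*(w^2 - 9) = (w + 2)*(w + 3)*(w - 3)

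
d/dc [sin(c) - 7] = cos(c)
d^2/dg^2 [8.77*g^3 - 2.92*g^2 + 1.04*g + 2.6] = 52.62*g - 5.84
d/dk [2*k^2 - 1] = 4*k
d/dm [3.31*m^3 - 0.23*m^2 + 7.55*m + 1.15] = 9.93*m^2 - 0.46*m + 7.55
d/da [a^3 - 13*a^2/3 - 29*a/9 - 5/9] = 3*a^2 - 26*a/3 - 29/9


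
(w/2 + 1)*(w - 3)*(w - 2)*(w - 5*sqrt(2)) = w^4/2 - 5*sqrt(2)*w^3/2 - 3*w^3/2 - 2*w^2 + 15*sqrt(2)*w^2/2 + 6*w + 10*sqrt(2)*w - 30*sqrt(2)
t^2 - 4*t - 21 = (t - 7)*(t + 3)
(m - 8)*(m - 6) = m^2 - 14*m + 48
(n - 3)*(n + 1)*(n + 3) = n^3 + n^2 - 9*n - 9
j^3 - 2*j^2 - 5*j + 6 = (j - 3)*(j - 1)*(j + 2)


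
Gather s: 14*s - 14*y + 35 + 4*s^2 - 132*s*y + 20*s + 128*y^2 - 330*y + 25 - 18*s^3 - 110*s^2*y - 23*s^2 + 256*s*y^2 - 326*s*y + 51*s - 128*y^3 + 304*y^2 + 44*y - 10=-18*s^3 + s^2*(-110*y - 19) + s*(256*y^2 - 458*y + 85) - 128*y^3 + 432*y^2 - 300*y + 50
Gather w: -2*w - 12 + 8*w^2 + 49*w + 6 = 8*w^2 + 47*w - 6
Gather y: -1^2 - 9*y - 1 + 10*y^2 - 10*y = 10*y^2 - 19*y - 2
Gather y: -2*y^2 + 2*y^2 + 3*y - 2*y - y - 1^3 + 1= 0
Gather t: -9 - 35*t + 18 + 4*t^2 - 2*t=4*t^2 - 37*t + 9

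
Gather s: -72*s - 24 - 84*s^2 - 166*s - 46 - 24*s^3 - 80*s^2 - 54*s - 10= -24*s^3 - 164*s^2 - 292*s - 80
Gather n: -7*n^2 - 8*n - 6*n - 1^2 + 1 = -7*n^2 - 14*n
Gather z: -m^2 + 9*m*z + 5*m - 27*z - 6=-m^2 + 5*m + z*(9*m - 27) - 6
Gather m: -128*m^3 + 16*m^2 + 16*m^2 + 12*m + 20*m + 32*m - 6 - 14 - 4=-128*m^3 + 32*m^2 + 64*m - 24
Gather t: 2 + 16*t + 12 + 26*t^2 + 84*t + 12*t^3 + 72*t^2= 12*t^3 + 98*t^2 + 100*t + 14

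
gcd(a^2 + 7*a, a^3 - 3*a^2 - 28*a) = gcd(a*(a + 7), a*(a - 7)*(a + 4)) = a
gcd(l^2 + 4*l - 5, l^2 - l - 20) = 1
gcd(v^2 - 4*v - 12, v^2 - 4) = v + 2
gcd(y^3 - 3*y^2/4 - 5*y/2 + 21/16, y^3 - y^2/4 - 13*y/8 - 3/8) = 1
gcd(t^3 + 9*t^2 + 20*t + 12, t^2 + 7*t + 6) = t^2 + 7*t + 6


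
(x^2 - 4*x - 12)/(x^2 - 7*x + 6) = (x + 2)/(x - 1)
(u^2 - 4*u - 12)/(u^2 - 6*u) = (u + 2)/u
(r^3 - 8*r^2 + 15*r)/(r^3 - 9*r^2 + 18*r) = (r - 5)/(r - 6)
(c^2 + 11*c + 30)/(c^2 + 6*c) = (c + 5)/c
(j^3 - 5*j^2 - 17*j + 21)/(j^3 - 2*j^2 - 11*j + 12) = (j - 7)/(j - 4)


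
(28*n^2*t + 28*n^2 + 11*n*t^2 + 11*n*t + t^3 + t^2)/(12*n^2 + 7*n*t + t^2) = (7*n*t + 7*n + t^2 + t)/(3*n + t)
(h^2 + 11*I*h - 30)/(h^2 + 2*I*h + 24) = (h + 5*I)/(h - 4*I)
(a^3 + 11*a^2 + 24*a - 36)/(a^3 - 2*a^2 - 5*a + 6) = (a^2 + 12*a + 36)/(a^2 - a - 6)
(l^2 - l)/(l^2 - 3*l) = (l - 1)/(l - 3)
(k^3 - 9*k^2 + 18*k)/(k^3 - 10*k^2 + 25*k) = (k^2 - 9*k + 18)/(k^2 - 10*k + 25)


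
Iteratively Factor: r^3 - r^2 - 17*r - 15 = (r + 3)*(r^2 - 4*r - 5) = (r - 5)*(r + 3)*(r + 1)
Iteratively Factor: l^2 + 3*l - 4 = (l + 4)*(l - 1)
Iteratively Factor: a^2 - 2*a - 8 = (a + 2)*(a - 4)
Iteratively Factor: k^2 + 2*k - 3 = (k - 1)*(k + 3)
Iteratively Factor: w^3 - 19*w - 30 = (w + 2)*(w^2 - 2*w - 15) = (w + 2)*(w + 3)*(w - 5)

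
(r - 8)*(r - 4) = r^2 - 12*r + 32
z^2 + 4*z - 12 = (z - 2)*(z + 6)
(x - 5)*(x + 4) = x^2 - x - 20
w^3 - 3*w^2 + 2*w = w*(w - 2)*(w - 1)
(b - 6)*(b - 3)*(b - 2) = b^3 - 11*b^2 + 36*b - 36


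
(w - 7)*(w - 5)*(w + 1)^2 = w^4 - 10*w^3 + 12*w^2 + 58*w + 35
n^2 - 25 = (n - 5)*(n + 5)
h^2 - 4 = (h - 2)*(h + 2)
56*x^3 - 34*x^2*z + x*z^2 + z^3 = (-4*x + z)*(-2*x + z)*(7*x + z)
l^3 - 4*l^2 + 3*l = l*(l - 3)*(l - 1)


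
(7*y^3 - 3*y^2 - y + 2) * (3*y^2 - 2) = 21*y^5 - 9*y^4 - 17*y^3 + 12*y^2 + 2*y - 4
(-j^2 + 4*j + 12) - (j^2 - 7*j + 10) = -2*j^2 + 11*j + 2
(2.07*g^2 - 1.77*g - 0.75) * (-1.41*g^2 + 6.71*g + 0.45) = -2.9187*g^4 + 16.3854*g^3 - 9.8877*g^2 - 5.829*g - 0.3375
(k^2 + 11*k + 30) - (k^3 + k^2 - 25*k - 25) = -k^3 + 36*k + 55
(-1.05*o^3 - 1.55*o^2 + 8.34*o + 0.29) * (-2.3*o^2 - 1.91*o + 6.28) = 2.415*o^5 + 5.5705*o^4 - 22.8155*o^3 - 26.3304*o^2 + 51.8213*o + 1.8212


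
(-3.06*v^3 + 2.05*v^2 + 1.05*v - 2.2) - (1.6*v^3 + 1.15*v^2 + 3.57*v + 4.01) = -4.66*v^3 + 0.9*v^2 - 2.52*v - 6.21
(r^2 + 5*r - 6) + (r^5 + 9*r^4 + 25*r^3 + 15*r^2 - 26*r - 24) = r^5 + 9*r^4 + 25*r^3 + 16*r^2 - 21*r - 30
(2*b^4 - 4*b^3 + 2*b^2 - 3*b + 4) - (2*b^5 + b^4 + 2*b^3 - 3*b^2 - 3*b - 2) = -2*b^5 + b^4 - 6*b^3 + 5*b^2 + 6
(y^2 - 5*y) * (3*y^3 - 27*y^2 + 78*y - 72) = 3*y^5 - 42*y^4 + 213*y^3 - 462*y^2 + 360*y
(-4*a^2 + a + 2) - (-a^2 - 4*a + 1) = -3*a^2 + 5*a + 1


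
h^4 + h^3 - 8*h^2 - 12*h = h*(h - 3)*(h + 2)^2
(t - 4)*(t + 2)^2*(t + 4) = t^4 + 4*t^3 - 12*t^2 - 64*t - 64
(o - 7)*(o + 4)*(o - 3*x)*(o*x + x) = o^4*x - 3*o^3*x^2 - 2*o^3*x + 6*o^2*x^2 - 31*o^2*x + 93*o*x^2 - 28*o*x + 84*x^2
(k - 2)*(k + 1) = k^2 - k - 2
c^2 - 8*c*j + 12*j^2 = (c - 6*j)*(c - 2*j)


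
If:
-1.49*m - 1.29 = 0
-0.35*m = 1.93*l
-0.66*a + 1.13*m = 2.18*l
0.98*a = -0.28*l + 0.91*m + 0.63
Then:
No Solution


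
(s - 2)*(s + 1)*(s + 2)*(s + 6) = s^4 + 7*s^3 + 2*s^2 - 28*s - 24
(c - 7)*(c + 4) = c^2 - 3*c - 28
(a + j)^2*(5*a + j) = 5*a^3 + 11*a^2*j + 7*a*j^2 + j^3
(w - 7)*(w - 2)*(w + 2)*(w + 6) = w^4 - w^3 - 46*w^2 + 4*w + 168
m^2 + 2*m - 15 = (m - 3)*(m + 5)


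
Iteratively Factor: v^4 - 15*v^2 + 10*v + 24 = (v + 1)*(v^3 - v^2 - 14*v + 24) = (v + 1)*(v + 4)*(v^2 - 5*v + 6) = (v - 3)*(v + 1)*(v + 4)*(v - 2)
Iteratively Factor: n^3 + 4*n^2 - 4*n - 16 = (n + 4)*(n^2 - 4) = (n - 2)*(n + 4)*(n + 2)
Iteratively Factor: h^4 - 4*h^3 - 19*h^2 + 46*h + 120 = (h + 2)*(h^3 - 6*h^2 - 7*h + 60) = (h + 2)*(h + 3)*(h^2 - 9*h + 20) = (h - 5)*(h + 2)*(h + 3)*(h - 4)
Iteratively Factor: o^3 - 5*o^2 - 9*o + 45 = (o - 5)*(o^2 - 9) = (o - 5)*(o - 3)*(o + 3)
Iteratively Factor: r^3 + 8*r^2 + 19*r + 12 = (r + 3)*(r^2 + 5*r + 4) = (r + 1)*(r + 3)*(r + 4)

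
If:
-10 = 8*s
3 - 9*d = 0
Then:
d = 1/3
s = -5/4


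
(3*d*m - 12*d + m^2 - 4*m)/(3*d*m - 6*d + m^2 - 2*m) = (m - 4)/(m - 2)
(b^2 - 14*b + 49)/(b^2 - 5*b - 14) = (b - 7)/(b + 2)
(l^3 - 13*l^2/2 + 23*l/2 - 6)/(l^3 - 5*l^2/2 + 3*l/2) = (l - 4)/l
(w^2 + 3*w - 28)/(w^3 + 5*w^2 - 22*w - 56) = 1/(w + 2)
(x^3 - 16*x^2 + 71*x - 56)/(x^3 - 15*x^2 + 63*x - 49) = (x - 8)/(x - 7)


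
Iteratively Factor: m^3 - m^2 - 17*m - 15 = (m + 1)*(m^2 - 2*m - 15) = (m + 1)*(m + 3)*(m - 5)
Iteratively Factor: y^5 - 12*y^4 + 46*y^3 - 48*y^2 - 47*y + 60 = (y - 1)*(y^4 - 11*y^3 + 35*y^2 - 13*y - 60) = (y - 4)*(y - 1)*(y^3 - 7*y^2 + 7*y + 15) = (y - 4)*(y - 1)*(y + 1)*(y^2 - 8*y + 15) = (y - 4)*(y - 3)*(y - 1)*(y + 1)*(y - 5)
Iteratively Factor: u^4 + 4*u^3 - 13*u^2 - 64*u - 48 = (u + 1)*(u^3 + 3*u^2 - 16*u - 48) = (u + 1)*(u + 4)*(u^2 - u - 12) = (u - 4)*(u + 1)*(u + 4)*(u + 3)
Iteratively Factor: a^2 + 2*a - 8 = (a + 4)*(a - 2)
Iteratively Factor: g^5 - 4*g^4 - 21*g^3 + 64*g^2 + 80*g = (g - 5)*(g^4 + g^3 - 16*g^2 - 16*g) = (g - 5)*(g - 4)*(g^3 + 5*g^2 + 4*g) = (g - 5)*(g - 4)*(g + 1)*(g^2 + 4*g) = g*(g - 5)*(g - 4)*(g + 1)*(g + 4)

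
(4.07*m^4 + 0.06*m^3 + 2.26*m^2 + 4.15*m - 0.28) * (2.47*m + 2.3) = 10.0529*m^5 + 9.5092*m^4 + 5.7202*m^3 + 15.4485*m^2 + 8.8534*m - 0.644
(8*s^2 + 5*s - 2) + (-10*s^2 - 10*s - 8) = -2*s^2 - 5*s - 10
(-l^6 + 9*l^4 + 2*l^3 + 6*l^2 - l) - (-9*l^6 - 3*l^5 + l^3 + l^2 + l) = 8*l^6 + 3*l^5 + 9*l^4 + l^3 + 5*l^2 - 2*l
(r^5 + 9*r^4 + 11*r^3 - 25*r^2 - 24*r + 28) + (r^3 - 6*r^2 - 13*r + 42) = r^5 + 9*r^4 + 12*r^3 - 31*r^2 - 37*r + 70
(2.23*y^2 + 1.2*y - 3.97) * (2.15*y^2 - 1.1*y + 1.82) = 4.7945*y^4 + 0.126999999999999*y^3 - 5.7969*y^2 + 6.551*y - 7.2254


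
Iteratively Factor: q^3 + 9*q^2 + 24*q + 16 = (q + 4)*(q^2 + 5*q + 4) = (q + 1)*(q + 4)*(q + 4)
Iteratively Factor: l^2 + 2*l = (l)*(l + 2)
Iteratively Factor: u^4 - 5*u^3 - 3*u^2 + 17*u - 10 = (u + 2)*(u^3 - 7*u^2 + 11*u - 5) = (u - 5)*(u + 2)*(u^2 - 2*u + 1) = (u - 5)*(u - 1)*(u + 2)*(u - 1)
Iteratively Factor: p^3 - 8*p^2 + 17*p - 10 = (p - 1)*(p^2 - 7*p + 10) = (p - 5)*(p - 1)*(p - 2)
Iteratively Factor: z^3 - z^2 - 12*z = (z + 3)*(z^2 - 4*z) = (z - 4)*(z + 3)*(z)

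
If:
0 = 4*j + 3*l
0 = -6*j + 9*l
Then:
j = 0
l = 0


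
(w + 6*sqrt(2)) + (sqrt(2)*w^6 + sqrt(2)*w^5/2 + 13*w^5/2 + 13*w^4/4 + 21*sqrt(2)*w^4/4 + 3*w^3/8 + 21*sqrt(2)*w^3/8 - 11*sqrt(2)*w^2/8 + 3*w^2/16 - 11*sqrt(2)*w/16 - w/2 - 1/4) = sqrt(2)*w^6 + sqrt(2)*w^5/2 + 13*w^5/2 + 13*w^4/4 + 21*sqrt(2)*w^4/4 + 3*w^3/8 + 21*sqrt(2)*w^3/8 - 11*sqrt(2)*w^2/8 + 3*w^2/16 - 11*sqrt(2)*w/16 + w/2 - 1/4 + 6*sqrt(2)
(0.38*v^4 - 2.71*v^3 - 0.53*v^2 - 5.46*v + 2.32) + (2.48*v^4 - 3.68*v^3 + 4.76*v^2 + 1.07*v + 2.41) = 2.86*v^4 - 6.39*v^3 + 4.23*v^2 - 4.39*v + 4.73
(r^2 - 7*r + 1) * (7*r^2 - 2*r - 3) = 7*r^4 - 51*r^3 + 18*r^2 + 19*r - 3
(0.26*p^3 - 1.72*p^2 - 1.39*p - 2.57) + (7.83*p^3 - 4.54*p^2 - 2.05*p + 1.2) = 8.09*p^3 - 6.26*p^2 - 3.44*p - 1.37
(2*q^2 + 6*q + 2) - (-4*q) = 2*q^2 + 10*q + 2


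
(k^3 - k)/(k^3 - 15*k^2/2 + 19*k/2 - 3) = 2*k*(k + 1)/(2*k^2 - 13*k + 6)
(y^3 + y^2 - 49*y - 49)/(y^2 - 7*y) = y + 8 + 7/y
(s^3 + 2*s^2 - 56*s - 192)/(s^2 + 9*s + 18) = (s^2 - 4*s - 32)/(s + 3)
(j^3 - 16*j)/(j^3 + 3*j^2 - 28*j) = (j + 4)/(j + 7)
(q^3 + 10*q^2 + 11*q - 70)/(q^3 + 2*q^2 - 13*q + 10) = (q + 7)/(q - 1)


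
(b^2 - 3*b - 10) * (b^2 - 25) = b^4 - 3*b^3 - 35*b^2 + 75*b + 250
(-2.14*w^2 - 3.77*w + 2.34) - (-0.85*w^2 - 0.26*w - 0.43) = -1.29*w^2 - 3.51*w + 2.77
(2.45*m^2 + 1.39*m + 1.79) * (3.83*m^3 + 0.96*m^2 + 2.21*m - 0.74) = 9.3835*m^5 + 7.6757*m^4 + 13.6046*m^3 + 2.9773*m^2 + 2.9273*m - 1.3246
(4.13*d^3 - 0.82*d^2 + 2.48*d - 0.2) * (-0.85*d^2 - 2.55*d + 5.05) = -3.5105*d^5 - 9.8345*d^4 + 20.8395*d^3 - 10.295*d^2 + 13.034*d - 1.01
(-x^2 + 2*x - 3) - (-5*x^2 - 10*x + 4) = 4*x^2 + 12*x - 7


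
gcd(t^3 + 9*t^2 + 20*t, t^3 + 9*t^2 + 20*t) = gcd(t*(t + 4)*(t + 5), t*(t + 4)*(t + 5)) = t^3 + 9*t^2 + 20*t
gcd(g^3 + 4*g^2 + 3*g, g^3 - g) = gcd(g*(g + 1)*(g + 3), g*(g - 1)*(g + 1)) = g^2 + g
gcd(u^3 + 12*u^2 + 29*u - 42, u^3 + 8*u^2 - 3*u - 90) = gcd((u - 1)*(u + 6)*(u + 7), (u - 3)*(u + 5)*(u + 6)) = u + 6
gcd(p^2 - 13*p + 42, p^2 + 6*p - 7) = 1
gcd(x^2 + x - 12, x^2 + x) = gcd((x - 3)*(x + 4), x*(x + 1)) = 1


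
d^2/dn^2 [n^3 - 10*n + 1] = 6*n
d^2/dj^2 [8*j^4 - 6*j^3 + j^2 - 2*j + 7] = 96*j^2 - 36*j + 2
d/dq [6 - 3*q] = -3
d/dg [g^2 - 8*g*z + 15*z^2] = 2*g - 8*z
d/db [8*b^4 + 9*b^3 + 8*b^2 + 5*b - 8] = 32*b^3 + 27*b^2 + 16*b + 5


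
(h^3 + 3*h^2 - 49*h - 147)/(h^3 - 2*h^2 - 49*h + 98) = (h + 3)/(h - 2)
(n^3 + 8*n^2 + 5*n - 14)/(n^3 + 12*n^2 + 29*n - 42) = (n + 2)/(n + 6)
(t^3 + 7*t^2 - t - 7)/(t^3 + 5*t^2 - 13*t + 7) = (t + 1)/(t - 1)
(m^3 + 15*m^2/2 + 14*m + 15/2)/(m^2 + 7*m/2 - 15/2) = (2*m^2 + 5*m + 3)/(2*m - 3)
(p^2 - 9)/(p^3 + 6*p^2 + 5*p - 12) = (p - 3)/(p^2 + 3*p - 4)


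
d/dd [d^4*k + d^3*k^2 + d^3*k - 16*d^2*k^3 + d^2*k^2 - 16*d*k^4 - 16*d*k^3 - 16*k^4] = k*(4*d^3 + 3*d^2*k + 3*d^2 - 32*d*k^2 + 2*d*k - 16*k^3 - 16*k^2)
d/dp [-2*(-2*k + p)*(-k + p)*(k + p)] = 2*k^2 + 8*k*p - 6*p^2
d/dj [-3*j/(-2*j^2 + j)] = -6/(2*j - 1)^2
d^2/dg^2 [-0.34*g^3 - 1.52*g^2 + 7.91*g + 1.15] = -2.04*g - 3.04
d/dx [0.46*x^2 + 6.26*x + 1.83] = 0.92*x + 6.26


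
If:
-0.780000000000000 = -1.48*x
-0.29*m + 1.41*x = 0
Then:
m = 2.56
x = 0.53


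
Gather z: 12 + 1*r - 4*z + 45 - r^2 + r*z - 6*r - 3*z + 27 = -r^2 - 5*r + z*(r - 7) + 84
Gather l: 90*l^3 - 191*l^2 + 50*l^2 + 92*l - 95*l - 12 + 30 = 90*l^3 - 141*l^2 - 3*l + 18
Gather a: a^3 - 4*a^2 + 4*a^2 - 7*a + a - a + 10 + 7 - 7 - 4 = a^3 - 7*a + 6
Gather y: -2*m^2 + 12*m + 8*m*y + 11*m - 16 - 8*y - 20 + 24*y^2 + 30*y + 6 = -2*m^2 + 23*m + 24*y^2 + y*(8*m + 22) - 30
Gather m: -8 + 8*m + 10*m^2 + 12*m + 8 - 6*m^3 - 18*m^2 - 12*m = -6*m^3 - 8*m^2 + 8*m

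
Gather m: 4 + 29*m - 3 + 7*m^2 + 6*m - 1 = 7*m^2 + 35*m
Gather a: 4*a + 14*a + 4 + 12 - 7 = 18*a + 9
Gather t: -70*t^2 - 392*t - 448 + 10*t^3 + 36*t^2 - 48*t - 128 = 10*t^3 - 34*t^2 - 440*t - 576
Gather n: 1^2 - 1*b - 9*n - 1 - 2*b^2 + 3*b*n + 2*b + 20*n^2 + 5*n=-2*b^2 + b + 20*n^2 + n*(3*b - 4)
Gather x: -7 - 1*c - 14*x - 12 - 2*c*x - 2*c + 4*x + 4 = -3*c + x*(-2*c - 10) - 15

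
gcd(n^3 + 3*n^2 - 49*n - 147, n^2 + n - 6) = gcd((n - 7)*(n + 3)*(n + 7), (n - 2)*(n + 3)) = n + 3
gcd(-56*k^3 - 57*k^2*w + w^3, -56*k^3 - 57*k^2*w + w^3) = -56*k^3 - 57*k^2*w + w^3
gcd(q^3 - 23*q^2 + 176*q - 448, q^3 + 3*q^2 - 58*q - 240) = q - 8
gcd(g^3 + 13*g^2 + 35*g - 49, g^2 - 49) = g + 7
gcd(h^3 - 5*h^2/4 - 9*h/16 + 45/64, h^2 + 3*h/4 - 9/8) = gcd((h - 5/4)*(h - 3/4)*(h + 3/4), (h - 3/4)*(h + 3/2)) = h - 3/4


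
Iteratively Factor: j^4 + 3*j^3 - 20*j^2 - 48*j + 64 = (j - 4)*(j^3 + 7*j^2 + 8*j - 16) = (j - 4)*(j + 4)*(j^2 + 3*j - 4) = (j - 4)*(j - 1)*(j + 4)*(j + 4)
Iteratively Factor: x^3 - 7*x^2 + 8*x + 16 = (x + 1)*(x^2 - 8*x + 16) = (x - 4)*(x + 1)*(x - 4)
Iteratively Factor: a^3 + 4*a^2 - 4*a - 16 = (a + 4)*(a^2 - 4) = (a - 2)*(a + 4)*(a + 2)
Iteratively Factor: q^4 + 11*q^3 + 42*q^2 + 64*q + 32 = (q + 4)*(q^3 + 7*q^2 + 14*q + 8) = (q + 2)*(q + 4)*(q^2 + 5*q + 4) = (q + 1)*(q + 2)*(q + 4)*(q + 4)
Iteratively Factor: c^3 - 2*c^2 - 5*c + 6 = (c + 2)*(c^2 - 4*c + 3) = (c - 1)*(c + 2)*(c - 3)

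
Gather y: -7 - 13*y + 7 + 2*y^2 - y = 2*y^2 - 14*y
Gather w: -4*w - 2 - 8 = -4*w - 10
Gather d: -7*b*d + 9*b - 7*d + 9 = 9*b + d*(-7*b - 7) + 9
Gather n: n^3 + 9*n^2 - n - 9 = n^3 + 9*n^2 - n - 9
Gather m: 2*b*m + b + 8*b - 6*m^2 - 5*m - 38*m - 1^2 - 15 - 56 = 9*b - 6*m^2 + m*(2*b - 43) - 72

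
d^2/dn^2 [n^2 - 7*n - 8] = 2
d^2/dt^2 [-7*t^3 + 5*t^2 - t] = 10 - 42*t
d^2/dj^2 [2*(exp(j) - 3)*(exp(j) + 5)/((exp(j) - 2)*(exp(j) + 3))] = 2*(exp(4*j) - 37*exp(3*j) + 9*exp(2*j) - 219*exp(j) - 18)*exp(j)/(exp(6*j) + 3*exp(5*j) - 15*exp(4*j) - 35*exp(3*j) + 90*exp(2*j) + 108*exp(j) - 216)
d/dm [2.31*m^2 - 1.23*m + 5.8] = 4.62*m - 1.23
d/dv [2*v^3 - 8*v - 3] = 6*v^2 - 8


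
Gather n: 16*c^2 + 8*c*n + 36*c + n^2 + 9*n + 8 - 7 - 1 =16*c^2 + 36*c + n^2 + n*(8*c + 9)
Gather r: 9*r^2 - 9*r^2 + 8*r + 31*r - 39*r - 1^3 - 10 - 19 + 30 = 0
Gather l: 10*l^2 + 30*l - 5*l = 10*l^2 + 25*l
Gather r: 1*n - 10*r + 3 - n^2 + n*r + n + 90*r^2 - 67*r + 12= -n^2 + 2*n + 90*r^2 + r*(n - 77) + 15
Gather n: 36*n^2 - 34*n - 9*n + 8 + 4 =36*n^2 - 43*n + 12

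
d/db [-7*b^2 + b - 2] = 1 - 14*b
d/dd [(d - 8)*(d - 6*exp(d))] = d - (d - 8)*(6*exp(d) - 1) - 6*exp(d)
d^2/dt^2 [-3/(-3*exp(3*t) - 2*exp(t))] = 3*(81*exp(4*t) + 12*exp(2*t) + 4)*exp(-t)/(27*exp(6*t) + 54*exp(4*t) + 36*exp(2*t) + 8)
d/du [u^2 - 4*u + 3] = 2*u - 4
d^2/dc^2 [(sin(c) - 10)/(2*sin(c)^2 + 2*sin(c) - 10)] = (-sin(c)^5 + 41*sin(c)^4 + 2*sin(c)^3 + 145*sin(c)^2 - 5*sin(c) - 110)/(2*(sin(c)^2 + sin(c) - 5)^3)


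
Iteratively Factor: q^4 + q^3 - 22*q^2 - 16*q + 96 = (q + 4)*(q^3 - 3*q^2 - 10*q + 24) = (q - 2)*(q + 4)*(q^2 - q - 12) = (q - 4)*(q - 2)*(q + 4)*(q + 3)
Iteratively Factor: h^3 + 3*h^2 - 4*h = (h + 4)*(h^2 - h) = h*(h + 4)*(h - 1)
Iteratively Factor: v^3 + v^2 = (v)*(v^2 + v) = v*(v + 1)*(v)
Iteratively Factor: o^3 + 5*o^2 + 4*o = (o + 1)*(o^2 + 4*o) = (o + 1)*(o + 4)*(o)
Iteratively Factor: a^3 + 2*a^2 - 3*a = (a + 3)*(a^2 - a) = a*(a + 3)*(a - 1)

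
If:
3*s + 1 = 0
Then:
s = -1/3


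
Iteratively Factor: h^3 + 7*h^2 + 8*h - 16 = (h - 1)*(h^2 + 8*h + 16) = (h - 1)*(h + 4)*(h + 4)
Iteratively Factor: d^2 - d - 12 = (d - 4)*(d + 3)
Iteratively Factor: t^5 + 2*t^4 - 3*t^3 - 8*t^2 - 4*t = (t + 1)*(t^4 + t^3 - 4*t^2 - 4*t) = (t + 1)^2*(t^3 - 4*t) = (t + 1)^2*(t + 2)*(t^2 - 2*t) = t*(t + 1)^2*(t + 2)*(t - 2)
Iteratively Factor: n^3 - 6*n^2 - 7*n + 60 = (n - 5)*(n^2 - n - 12) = (n - 5)*(n + 3)*(n - 4)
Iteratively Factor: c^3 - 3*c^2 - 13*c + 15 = (c + 3)*(c^2 - 6*c + 5) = (c - 1)*(c + 3)*(c - 5)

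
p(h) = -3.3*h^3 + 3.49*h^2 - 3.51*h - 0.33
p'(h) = -9.9*h^2 + 6.98*h - 3.51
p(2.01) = -20.08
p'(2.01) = -29.48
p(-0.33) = 1.33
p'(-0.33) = -6.89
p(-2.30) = 66.36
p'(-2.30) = -71.94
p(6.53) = -793.30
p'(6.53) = -380.08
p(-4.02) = 284.56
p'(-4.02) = -191.56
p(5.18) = -383.54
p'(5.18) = -232.99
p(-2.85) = 114.41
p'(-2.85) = -103.82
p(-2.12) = 54.24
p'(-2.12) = -62.80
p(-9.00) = 2719.65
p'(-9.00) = -868.23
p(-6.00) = 859.17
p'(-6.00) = -401.79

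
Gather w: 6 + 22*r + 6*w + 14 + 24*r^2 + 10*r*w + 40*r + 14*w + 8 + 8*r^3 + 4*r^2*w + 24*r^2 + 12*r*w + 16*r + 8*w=8*r^3 + 48*r^2 + 78*r + w*(4*r^2 + 22*r + 28) + 28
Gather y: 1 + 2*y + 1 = 2*y + 2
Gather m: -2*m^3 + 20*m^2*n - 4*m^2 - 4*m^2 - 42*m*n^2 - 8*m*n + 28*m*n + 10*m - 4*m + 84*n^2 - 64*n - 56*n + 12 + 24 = -2*m^3 + m^2*(20*n - 8) + m*(-42*n^2 + 20*n + 6) + 84*n^2 - 120*n + 36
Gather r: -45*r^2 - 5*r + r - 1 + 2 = -45*r^2 - 4*r + 1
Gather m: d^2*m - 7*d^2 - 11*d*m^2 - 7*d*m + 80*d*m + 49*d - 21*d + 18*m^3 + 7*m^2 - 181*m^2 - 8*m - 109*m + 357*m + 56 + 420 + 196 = -7*d^2 + 28*d + 18*m^3 + m^2*(-11*d - 174) + m*(d^2 + 73*d + 240) + 672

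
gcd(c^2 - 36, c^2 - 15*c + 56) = 1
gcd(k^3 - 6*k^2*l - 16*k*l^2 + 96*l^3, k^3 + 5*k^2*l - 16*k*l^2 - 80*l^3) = k^2 - 16*l^2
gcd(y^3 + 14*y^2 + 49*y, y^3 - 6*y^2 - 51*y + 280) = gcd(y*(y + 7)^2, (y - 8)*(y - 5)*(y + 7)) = y + 7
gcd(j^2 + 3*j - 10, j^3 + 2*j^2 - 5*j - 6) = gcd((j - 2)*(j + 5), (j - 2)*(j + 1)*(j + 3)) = j - 2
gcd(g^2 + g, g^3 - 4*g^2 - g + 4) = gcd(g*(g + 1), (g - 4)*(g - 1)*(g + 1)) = g + 1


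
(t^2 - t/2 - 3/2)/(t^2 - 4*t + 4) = (2*t^2 - t - 3)/(2*(t^2 - 4*t + 4))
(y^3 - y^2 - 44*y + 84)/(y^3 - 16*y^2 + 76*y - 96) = (y + 7)/(y - 8)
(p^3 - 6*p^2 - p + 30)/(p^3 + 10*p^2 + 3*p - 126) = (p^2 - 3*p - 10)/(p^2 + 13*p + 42)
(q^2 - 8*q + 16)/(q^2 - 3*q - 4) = (q - 4)/(q + 1)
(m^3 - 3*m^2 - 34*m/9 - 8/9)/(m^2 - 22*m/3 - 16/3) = (3*m^2 - 11*m - 4)/(3*(m - 8))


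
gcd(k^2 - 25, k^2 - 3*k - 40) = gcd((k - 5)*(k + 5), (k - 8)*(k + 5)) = k + 5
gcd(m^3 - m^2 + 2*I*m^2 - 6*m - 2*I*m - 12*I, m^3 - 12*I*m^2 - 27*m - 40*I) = 1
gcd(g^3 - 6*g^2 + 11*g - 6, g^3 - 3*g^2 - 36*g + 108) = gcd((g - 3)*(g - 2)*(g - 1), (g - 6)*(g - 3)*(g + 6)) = g - 3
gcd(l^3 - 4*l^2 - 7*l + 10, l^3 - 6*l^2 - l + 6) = l - 1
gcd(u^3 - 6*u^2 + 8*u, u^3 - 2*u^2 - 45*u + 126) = 1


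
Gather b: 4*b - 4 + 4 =4*b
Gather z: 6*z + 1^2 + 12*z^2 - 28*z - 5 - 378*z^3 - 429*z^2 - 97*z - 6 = -378*z^3 - 417*z^2 - 119*z - 10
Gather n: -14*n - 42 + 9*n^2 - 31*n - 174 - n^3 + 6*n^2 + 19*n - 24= -n^3 + 15*n^2 - 26*n - 240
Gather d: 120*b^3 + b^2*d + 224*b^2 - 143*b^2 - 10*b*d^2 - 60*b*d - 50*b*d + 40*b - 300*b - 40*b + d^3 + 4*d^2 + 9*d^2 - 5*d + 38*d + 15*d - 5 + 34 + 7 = 120*b^3 + 81*b^2 - 300*b + d^3 + d^2*(13 - 10*b) + d*(b^2 - 110*b + 48) + 36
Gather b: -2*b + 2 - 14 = -2*b - 12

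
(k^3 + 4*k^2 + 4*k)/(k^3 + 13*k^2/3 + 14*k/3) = 3*(k + 2)/(3*k + 7)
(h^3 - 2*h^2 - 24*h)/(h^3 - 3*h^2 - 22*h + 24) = h/(h - 1)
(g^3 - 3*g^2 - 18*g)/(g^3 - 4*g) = (g^2 - 3*g - 18)/(g^2 - 4)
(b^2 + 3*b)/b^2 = (b + 3)/b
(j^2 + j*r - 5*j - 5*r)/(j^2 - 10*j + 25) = (j + r)/(j - 5)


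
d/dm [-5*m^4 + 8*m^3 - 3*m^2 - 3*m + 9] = -20*m^3 + 24*m^2 - 6*m - 3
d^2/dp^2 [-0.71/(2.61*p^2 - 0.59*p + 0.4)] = (9.673182*p^2 - 2.186658*p - 0.71*(5.22*p - 0.59)*(10.44*p - 1.18) + 1.48248)/(2.61*p^2 - 0.59*p + 0.4)^3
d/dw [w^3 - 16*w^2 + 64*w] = 3*w^2 - 32*w + 64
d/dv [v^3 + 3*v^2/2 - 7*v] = 3*v^2 + 3*v - 7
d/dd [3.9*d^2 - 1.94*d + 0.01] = 7.8*d - 1.94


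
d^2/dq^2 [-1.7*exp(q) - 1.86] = -1.7*exp(q)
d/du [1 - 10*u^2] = -20*u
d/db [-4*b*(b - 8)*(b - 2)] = -12*b^2 + 80*b - 64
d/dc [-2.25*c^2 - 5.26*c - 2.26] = -4.5*c - 5.26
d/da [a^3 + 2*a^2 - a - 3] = 3*a^2 + 4*a - 1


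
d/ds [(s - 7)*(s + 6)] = 2*s - 1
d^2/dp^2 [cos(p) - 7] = -cos(p)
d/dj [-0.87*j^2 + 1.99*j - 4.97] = 1.99 - 1.74*j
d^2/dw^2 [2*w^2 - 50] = 4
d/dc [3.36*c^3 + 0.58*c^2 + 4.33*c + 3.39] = 10.08*c^2 + 1.16*c + 4.33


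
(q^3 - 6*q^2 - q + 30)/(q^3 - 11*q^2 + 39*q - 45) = (q + 2)/(q - 3)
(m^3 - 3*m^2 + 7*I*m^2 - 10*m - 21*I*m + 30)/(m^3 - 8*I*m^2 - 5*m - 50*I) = (m^2 + m*(-3 + 5*I) - 15*I)/(m^2 - 10*I*m - 25)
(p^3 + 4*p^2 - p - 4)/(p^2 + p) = p + 3 - 4/p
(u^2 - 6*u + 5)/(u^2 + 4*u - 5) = (u - 5)/(u + 5)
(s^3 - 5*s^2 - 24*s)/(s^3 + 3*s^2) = (s - 8)/s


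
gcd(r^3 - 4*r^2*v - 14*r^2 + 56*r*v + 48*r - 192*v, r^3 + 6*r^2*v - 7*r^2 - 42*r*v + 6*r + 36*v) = r - 6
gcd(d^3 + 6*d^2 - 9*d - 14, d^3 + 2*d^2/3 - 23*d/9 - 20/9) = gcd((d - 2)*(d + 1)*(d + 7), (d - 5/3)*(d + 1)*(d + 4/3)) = d + 1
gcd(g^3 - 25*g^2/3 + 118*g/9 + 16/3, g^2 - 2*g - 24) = g - 6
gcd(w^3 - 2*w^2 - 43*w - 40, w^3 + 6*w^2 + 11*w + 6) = w + 1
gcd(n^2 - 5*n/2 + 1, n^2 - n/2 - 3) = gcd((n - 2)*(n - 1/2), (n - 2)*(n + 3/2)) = n - 2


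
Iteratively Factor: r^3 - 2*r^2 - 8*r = (r + 2)*(r^2 - 4*r) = r*(r + 2)*(r - 4)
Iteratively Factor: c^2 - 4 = (c + 2)*(c - 2)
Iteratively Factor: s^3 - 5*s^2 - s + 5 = (s + 1)*(s^2 - 6*s + 5) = (s - 5)*(s + 1)*(s - 1)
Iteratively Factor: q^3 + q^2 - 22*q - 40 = (q - 5)*(q^2 + 6*q + 8) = (q - 5)*(q + 4)*(q + 2)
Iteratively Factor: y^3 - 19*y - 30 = (y + 2)*(y^2 - 2*y - 15) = (y - 5)*(y + 2)*(y + 3)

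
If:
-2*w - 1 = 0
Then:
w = -1/2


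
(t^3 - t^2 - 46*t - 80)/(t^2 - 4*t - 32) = (t^2 + 7*t + 10)/(t + 4)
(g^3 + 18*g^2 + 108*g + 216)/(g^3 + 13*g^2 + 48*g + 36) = (g + 6)/(g + 1)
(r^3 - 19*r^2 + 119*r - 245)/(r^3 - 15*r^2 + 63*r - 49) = (r - 5)/(r - 1)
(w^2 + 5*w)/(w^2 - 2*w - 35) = w/(w - 7)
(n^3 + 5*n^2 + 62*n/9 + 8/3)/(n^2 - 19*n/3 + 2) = (9*n^3 + 45*n^2 + 62*n + 24)/(3*(3*n^2 - 19*n + 6))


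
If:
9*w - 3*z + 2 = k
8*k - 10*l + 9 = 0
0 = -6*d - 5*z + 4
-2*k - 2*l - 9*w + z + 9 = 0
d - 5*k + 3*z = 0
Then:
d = -674/599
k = 638/599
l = 2099/1198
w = 3304/5391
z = 1288/599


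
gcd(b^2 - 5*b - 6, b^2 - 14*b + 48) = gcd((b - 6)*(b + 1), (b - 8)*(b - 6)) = b - 6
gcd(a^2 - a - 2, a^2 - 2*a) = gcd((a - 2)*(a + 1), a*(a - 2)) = a - 2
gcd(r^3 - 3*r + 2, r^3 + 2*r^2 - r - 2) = r^2 + r - 2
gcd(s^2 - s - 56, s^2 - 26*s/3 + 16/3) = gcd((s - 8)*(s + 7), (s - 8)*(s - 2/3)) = s - 8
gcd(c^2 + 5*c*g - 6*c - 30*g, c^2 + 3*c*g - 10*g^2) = c + 5*g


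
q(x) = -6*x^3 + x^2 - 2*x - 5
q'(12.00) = -2570.00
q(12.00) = -10253.00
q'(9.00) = -1442.00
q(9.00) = -4316.00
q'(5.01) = -443.78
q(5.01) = -744.43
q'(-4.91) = -445.77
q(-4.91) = 739.15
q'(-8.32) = -1264.64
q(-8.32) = 3536.44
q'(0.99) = -17.66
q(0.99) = -11.82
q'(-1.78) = -62.59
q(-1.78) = 35.57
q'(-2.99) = -168.90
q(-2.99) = 170.31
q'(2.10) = -77.18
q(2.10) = -60.36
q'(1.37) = -33.04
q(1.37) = -21.29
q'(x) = -18*x^2 + 2*x - 2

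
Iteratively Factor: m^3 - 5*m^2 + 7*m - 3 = (m - 3)*(m^2 - 2*m + 1) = (m - 3)*(m - 1)*(m - 1)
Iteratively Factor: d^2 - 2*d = (d - 2)*(d)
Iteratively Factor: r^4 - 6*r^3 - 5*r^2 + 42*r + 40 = (r - 5)*(r^3 - r^2 - 10*r - 8) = (r - 5)*(r - 4)*(r^2 + 3*r + 2) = (r - 5)*(r - 4)*(r + 1)*(r + 2)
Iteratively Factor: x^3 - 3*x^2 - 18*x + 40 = (x + 4)*(x^2 - 7*x + 10) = (x - 5)*(x + 4)*(x - 2)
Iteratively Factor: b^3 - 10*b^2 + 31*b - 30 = (b - 3)*(b^2 - 7*b + 10) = (b - 5)*(b - 3)*(b - 2)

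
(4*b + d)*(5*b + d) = 20*b^2 + 9*b*d + d^2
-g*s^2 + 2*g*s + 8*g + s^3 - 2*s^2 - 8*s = (-g + s)*(s - 4)*(s + 2)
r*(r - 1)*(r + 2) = r^3 + r^2 - 2*r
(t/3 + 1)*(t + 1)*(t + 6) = t^3/3 + 10*t^2/3 + 9*t + 6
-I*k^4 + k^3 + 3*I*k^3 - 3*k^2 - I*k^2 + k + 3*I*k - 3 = (k - 3)*(k - I)*(k + I)*(-I*k + 1)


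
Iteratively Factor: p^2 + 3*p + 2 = (p + 1)*(p + 2)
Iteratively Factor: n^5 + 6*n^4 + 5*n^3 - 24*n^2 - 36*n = (n + 3)*(n^4 + 3*n^3 - 4*n^2 - 12*n) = (n + 2)*(n + 3)*(n^3 + n^2 - 6*n) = n*(n + 2)*(n + 3)*(n^2 + n - 6) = n*(n + 2)*(n + 3)^2*(n - 2)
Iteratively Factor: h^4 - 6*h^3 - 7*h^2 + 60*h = (h)*(h^3 - 6*h^2 - 7*h + 60) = h*(h - 5)*(h^2 - h - 12) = h*(h - 5)*(h + 3)*(h - 4)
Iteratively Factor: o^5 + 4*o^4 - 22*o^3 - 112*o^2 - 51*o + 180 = (o + 3)*(o^4 + o^3 - 25*o^2 - 37*o + 60) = (o - 1)*(o + 3)*(o^3 + 2*o^2 - 23*o - 60) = (o - 5)*(o - 1)*(o + 3)*(o^2 + 7*o + 12) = (o - 5)*(o - 1)*(o + 3)^2*(o + 4)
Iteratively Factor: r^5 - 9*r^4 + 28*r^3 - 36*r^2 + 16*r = (r - 4)*(r^4 - 5*r^3 + 8*r^2 - 4*r) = (r - 4)*(r - 2)*(r^3 - 3*r^2 + 2*r) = r*(r - 4)*(r - 2)*(r^2 - 3*r + 2) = r*(r - 4)*(r - 2)*(r - 1)*(r - 2)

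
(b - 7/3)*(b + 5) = b^2 + 8*b/3 - 35/3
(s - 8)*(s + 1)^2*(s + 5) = s^4 - s^3 - 45*s^2 - 83*s - 40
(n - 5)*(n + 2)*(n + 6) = n^3 + 3*n^2 - 28*n - 60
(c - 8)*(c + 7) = c^2 - c - 56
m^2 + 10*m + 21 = (m + 3)*(m + 7)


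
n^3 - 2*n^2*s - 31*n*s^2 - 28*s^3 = (n - 7*s)*(n + s)*(n + 4*s)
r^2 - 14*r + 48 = (r - 8)*(r - 6)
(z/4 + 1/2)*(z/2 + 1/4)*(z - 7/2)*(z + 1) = z^4/8 - 35*z^2/32 - 45*z/32 - 7/16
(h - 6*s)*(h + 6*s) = h^2 - 36*s^2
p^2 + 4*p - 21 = (p - 3)*(p + 7)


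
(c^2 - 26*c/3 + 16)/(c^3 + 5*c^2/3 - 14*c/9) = 3*(3*c^2 - 26*c + 48)/(c*(9*c^2 + 15*c - 14))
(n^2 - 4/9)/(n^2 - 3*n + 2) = (n^2 - 4/9)/(n^2 - 3*n + 2)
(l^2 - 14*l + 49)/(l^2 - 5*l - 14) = (l - 7)/(l + 2)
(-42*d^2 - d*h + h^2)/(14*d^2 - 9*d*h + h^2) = (-6*d - h)/(2*d - h)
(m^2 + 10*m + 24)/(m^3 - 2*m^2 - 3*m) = (m^2 + 10*m + 24)/(m*(m^2 - 2*m - 3))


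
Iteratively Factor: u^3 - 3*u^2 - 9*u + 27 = (u + 3)*(u^2 - 6*u + 9) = (u - 3)*(u + 3)*(u - 3)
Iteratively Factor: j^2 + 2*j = (j)*(j + 2)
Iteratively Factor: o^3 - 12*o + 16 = (o + 4)*(o^2 - 4*o + 4) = (o - 2)*(o + 4)*(o - 2)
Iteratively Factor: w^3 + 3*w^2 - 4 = (w + 2)*(w^2 + w - 2) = (w + 2)^2*(w - 1)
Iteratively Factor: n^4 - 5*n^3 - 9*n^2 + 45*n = (n - 3)*(n^3 - 2*n^2 - 15*n) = (n - 3)*(n + 3)*(n^2 - 5*n) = n*(n - 3)*(n + 3)*(n - 5)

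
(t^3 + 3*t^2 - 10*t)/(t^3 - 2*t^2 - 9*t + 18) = t*(t + 5)/(t^2 - 9)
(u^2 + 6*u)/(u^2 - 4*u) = (u + 6)/(u - 4)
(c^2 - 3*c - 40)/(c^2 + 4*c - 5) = (c - 8)/(c - 1)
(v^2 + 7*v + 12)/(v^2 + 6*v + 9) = (v + 4)/(v + 3)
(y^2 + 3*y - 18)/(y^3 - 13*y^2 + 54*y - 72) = (y + 6)/(y^2 - 10*y + 24)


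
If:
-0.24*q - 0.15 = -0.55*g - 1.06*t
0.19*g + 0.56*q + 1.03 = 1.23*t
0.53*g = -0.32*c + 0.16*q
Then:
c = 2.63906957013575*t - 0.0769230769230769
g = -0.843891402714932*t - 0.461538461538462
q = 2.48274886877828*t - 1.68269230769231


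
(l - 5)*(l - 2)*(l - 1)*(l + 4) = l^4 - 4*l^3 - 15*l^2 + 58*l - 40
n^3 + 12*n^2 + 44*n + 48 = (n + 2)*(n + 4)*(n + 6)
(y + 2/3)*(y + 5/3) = y^2 + 7*y/3 + 10/9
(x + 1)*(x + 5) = x^2 + 6*x + 5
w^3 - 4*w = w*(w - 2)*(w + 2)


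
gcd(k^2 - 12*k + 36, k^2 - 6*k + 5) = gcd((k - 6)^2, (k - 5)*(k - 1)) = 1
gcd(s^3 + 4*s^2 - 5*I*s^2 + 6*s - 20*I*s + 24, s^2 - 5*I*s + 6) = s^2 - 5*I*s + 6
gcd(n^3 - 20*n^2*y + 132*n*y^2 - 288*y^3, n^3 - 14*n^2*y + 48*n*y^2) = n^2 - 14*n*y + 48*y^2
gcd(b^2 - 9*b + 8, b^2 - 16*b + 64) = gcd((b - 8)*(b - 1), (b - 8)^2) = b - 8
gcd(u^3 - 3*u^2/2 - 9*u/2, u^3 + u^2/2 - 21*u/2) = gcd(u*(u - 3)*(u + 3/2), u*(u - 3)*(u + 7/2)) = u^2 - 3*u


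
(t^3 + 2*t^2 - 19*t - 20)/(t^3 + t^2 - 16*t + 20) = (t^2 - 3*t - 4)/(t^2 - 4*t + 4)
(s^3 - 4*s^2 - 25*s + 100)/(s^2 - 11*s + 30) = (s^2 + s - 20)/(s - 6)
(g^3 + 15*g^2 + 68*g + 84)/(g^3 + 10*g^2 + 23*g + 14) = (g + 6)/(g + 1)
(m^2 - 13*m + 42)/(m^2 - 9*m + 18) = (m - 7)/(m - 3)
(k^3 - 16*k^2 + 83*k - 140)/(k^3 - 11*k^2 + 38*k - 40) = (k - 7)/(k - 2)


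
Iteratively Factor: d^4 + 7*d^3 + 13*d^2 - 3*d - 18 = (d + 2)*(d^3 + 5*d^2 + 3*d - 9) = (d + 2)*(d + 3)*(d^2 + 2*d - 3) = (d + 2)*(d + 3)^2*(d - 1)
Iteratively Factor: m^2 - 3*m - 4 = (m - 4)*(m + 1)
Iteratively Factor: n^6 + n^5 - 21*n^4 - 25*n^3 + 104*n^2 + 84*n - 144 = (n + 2)*(n^5 - n^4 - 19*n^3 + 13*n^2 + 78*n - 72) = (n + 2)*(n + 3)*(n^4 - 4*n^3 - 7*n^2 + 34*n - 24) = (n - 4)*(n + 2)*(n + 3)*(n^3 - 7*n + 6) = (n - 4)*(n - 2)*(n + 2)*(n + 3)*(n^2 + 2*n - 3) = (n - 4)*(n - 2)*(n - 1)*(n + 2)*(n + 3)*(n + 3)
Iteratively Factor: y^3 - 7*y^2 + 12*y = (y)*(y^2 - 7*y + 12) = y*(y - 4)*(y - 3)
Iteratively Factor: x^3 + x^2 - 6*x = (x - 2)*(x^2 + 3*x) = (x - 2)*(x + 3)*(x)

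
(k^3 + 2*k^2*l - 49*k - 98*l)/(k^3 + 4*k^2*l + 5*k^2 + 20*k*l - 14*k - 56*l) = (k^2 + 2*k*l - 7*k - 14*l)/(k^2 + 4*k*l - 2*k - 8*l)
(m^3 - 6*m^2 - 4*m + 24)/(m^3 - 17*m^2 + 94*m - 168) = (m^2 - 4)/(m^2 - 11*m + 28)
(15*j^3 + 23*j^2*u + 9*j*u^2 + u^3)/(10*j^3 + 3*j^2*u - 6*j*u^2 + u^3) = (15*j^2 + 8*j*u + u^2)/(10*j^2 - 7*j*u + u^2)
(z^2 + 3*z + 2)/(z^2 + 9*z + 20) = (z^2 + 3*z + 2)/(z^2 + 9*z + 20)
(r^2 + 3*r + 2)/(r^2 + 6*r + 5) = (r + 2)/(r + 5)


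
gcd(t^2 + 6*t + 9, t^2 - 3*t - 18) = t + 3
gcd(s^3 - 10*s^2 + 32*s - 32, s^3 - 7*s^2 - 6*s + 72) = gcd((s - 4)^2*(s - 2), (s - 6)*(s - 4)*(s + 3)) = s - 4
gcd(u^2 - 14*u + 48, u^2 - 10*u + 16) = u - 8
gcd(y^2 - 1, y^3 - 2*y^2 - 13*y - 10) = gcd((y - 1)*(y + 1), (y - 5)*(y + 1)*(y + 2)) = y + 1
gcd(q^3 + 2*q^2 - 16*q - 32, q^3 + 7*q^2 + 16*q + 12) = q + 2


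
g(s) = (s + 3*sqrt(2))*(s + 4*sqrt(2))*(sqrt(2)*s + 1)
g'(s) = sqrt(2)*(s + 3*sqrt(2))*(s + 4*sqrt(2)) + (s + 3*sqrt(2))*(sqrt(2)*s + 1) + (s + 4*sqrt(2))*(sqrt(2)*s + 1)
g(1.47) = 125.35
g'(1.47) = 97.11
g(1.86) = 166.54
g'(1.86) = 114.32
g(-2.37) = -14.47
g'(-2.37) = -3.43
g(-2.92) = -11.33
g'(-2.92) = -7.58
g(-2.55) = -13.71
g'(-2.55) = -5.07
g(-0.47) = 6.56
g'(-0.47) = 30.68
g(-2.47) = -14.08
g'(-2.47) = -4.38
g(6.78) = 1451.53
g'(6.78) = 442.27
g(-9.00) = -186.53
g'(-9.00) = 117.49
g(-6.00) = -4.51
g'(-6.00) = 16.58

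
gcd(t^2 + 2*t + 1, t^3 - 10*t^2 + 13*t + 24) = t + 1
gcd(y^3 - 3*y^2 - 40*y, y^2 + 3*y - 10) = y + 5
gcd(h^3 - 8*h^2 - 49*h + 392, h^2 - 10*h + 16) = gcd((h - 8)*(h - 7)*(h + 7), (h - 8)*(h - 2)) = h - 8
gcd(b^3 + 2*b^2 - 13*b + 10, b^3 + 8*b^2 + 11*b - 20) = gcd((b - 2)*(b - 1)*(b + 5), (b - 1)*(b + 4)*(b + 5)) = b^2 + 4*b - 5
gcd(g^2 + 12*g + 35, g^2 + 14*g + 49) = g + 7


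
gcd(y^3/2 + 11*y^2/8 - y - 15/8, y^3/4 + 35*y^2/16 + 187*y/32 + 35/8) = 1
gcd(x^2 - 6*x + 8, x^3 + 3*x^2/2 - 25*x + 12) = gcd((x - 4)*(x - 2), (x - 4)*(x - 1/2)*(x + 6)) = x - 4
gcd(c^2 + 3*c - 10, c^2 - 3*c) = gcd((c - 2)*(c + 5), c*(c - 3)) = 1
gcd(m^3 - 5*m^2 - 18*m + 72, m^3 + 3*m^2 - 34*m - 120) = m^2 - 2*m - 24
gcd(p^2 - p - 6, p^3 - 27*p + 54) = p - 3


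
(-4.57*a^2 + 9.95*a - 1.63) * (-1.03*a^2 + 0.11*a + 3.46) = 4.7071*a^4 - 10.7512*a^3 - 13.0388*a^2 + 34.2477*a - 5.6398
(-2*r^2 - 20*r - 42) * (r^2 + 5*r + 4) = -2*r^4 - 30*r^3 - 150*r^2 - 290*r - 168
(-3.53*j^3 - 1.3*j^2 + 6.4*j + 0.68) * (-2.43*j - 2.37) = 8.5779*j^4 + 11.5251*j^3 - 12.471*j^2 - 16.8204*j - 1.6116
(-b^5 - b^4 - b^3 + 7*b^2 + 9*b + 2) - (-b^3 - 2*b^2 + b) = -b^5 - b^4 + 9*b^2 + 8*b + 2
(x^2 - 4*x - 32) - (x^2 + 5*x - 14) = -9*x - 18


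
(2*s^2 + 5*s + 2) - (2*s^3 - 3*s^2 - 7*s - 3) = -2*s^3 + 5*s^2 + 12*s + 5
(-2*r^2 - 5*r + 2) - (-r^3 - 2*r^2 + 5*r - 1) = r^3 - 10*r + 3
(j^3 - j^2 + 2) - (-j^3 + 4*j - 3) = 2*j^3 - j^2 - 4*j + 5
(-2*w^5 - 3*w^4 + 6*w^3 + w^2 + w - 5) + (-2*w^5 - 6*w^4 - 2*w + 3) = -4*w^5 - 9*w^4 + 6*w^3 + w^2 - w - 2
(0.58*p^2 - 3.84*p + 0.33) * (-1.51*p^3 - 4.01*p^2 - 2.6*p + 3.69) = -0.8758*p^5 + 3.4726*p^4 + 13.3921*p^3 + 10.8009*p^2 - 15.0276*p + 1.2177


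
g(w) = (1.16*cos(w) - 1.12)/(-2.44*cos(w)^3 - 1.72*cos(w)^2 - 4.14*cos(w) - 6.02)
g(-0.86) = 0.04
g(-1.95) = 0.34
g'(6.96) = 0.08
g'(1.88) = 0.45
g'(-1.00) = -0.15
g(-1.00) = 0.05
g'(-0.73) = -0.08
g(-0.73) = 0.02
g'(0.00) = 0.00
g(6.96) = 0.02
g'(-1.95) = -0.50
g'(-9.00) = -2.16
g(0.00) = -0.00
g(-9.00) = 1.19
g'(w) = (1.16*cos(w) - 1.12)*(-7.32*sin(w)*cos(w)^2 - 3.44*sin(w)*cos(w) - 4.14*sin(w))/(-2.44*cos(w)^3 - 1.72*cos(w)^2 - 4.14*cos(w) - 6.02)^2 - 1.16*sin(w)/(-2.44*cos(w)^3 - 1.72*cos(w)^2 - 4.14*cos(w) - 6.02)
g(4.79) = 0.16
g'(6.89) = 0.06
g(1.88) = 0.30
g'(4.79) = -0.30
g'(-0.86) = -0.11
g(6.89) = 0.01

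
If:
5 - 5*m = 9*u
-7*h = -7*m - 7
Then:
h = 2 - 9*u/5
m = 1 - 9*u/5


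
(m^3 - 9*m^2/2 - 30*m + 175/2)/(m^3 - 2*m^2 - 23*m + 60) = (2*m^2 - 19*m + 35)/(2*(m^2 - 7*m + 12))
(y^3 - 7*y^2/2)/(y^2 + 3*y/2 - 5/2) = y^2*(2*y - 7)/(2*y^2 + 3*y - 5)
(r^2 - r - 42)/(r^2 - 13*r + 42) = (r + 6)/(r - 6)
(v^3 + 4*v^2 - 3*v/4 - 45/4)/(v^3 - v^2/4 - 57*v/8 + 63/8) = 2*(2*v + 5)/(4*v - 7)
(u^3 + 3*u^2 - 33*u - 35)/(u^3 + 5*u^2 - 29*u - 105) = (u + 1)/(u + 3)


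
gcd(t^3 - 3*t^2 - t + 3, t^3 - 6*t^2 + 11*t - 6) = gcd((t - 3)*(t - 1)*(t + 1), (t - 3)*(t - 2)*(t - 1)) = t^2 - 4*t + 3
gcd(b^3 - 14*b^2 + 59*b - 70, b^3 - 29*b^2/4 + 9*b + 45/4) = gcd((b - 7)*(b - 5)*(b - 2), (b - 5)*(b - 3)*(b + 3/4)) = b - 5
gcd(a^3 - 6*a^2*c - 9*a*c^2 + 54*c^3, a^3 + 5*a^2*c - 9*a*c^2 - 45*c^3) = a^2 - 9*c^2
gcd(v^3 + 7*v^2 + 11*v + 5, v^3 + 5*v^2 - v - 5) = v^2 + 6*v + 5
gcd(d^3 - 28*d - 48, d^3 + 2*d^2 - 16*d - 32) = d^2 + 6*d + 8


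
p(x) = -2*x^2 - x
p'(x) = -4*x - 1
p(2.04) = -10.36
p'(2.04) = -9.16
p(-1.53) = -3.15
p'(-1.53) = 5.12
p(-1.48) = -2.90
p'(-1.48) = 4.92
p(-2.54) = -10.36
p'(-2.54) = 9.16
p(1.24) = -4.32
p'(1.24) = -5.96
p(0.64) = -1.46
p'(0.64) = -3.56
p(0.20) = -0.28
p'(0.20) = -1.80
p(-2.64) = -11.30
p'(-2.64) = 9.56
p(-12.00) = -276.00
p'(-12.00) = 47.00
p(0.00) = 0.00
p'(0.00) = -1.00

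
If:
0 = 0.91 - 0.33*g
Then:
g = 2.76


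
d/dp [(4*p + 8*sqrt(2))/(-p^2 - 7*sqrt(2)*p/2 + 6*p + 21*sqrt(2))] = 8*(-2*p^2 - 7*sqrt(2)*p + 12*p + (p + 2*sqrt(2))*(4*p - 12 + 7*sqrt(2)) + 42*sqrt(2))/(2*p^2 - 12*p + 7*sqrt(2)*p - 42*sqrt(2))^2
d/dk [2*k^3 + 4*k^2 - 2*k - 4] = 6*k^2 + 8*k - 2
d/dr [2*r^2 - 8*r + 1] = 4*r - 8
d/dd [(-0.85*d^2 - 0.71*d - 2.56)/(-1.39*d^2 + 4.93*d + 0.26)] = (-5.1774*d^2 - 7.5588*d + 12.4362)/(1.9321*d^4 - 13.7054*d^3 + 23.5821*d^2 + 2.5636*d + 0.0676)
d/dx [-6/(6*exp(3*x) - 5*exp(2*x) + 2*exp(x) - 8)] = (108*exp(2*x) - 60*exp(x) + 12)*exp(x)/(6*exp(3*x) - 5*exp(2*x) + 2*exp(x) - 8)^2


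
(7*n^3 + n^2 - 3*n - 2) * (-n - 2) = -7*n^4 - 15*n^3 + n^2 + 8*n + 4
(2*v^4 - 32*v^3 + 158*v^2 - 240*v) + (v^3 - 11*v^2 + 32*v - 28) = 2*v^4 - 31*v^3 + 147*v^2 - 208*v - 28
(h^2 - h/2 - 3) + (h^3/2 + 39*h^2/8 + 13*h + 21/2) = h^3/2 + 47*h^2/8 + 25*h/2 + 15/2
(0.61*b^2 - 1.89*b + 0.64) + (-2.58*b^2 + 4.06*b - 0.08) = -1.97*b^2 + 2.17*b + 0.56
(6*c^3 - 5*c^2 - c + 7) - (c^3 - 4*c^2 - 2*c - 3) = 5*c^3 - c^2 + c + 10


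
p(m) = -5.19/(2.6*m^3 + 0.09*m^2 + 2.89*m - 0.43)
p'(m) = -5.19*(-7.8*m^2 - 0.18*m - 2.89)/(2.6*m^3 + 0.09*m^2 + 2.89*m - 0.43)^2 = (40.482*m^2 + 0.9342*m + 14.9991)/(2.6*m^3 + 0.09*m^2 + 2.89*m - 0.43)^2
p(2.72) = -0.09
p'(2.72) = 0.09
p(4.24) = -0.02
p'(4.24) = 0.02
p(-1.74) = 0.27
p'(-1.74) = 0.38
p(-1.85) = 0.24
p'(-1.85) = 0.32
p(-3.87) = 0.03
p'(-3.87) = 0.02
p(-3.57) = 0.04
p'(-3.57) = 0.03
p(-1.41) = 0.45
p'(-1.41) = 0.70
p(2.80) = -0.08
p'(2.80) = 0.08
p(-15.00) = 0.00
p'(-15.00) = 0.00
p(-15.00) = 0.00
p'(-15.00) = 0.00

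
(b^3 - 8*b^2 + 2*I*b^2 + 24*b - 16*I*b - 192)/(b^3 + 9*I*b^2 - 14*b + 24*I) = (b^2 - 4*b*(2 + I) + 32*I)/(b^2 + 3*I*b + 4)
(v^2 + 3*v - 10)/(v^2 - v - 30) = (v - 2)/(v - 6)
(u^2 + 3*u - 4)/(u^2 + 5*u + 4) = (u - 1)/(u + 1)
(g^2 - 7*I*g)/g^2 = (g - 7*I)/g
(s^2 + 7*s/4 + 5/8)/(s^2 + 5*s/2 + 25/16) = 2*(2*s + 1)/(4*s + 5)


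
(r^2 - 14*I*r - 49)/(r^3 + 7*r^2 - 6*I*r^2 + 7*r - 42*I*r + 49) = (r - 7*I)/(r^2 + r*(7 + I) + 7*I)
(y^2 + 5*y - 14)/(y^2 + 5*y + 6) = (y^2 + 5*y - 14)/(y^2 + 5*y + 6)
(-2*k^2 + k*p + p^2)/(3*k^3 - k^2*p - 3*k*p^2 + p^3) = (2*k + p)/(-3*k^2 - 2*k*p + p^2)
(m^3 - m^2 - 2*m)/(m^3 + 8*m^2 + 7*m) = (m - 2)/(m + 7)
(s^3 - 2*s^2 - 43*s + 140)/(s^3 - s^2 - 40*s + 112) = (s - 5)/(s - 4)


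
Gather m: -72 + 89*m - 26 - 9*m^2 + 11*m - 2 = -9*m^2 + 100*m - 100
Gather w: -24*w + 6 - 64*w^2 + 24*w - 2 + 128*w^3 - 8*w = 128*w^3 - 64*w^2 - 8*w + 4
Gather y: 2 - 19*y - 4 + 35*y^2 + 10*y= 35*y^2 - 9*y - 2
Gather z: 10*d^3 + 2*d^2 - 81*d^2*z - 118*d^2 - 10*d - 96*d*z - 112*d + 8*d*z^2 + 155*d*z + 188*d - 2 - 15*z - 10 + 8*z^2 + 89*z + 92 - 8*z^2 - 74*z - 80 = 10*d^3 - 116*d^2 + 8*d*z^2 + 66*d + z*(-81*d^2 + 59*d)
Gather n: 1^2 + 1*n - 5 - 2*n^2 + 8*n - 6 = -2*n^2 + 9*n - 10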